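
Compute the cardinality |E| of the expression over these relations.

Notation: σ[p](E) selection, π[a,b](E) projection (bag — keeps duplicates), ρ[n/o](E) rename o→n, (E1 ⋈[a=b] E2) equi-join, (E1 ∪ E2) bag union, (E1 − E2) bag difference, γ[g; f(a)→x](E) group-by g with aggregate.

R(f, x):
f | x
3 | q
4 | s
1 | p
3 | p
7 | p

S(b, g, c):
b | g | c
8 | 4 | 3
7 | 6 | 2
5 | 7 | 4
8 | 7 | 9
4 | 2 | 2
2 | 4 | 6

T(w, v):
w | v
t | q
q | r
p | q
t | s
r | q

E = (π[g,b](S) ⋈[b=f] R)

Stepwise |·|:
  S → 6
  π[g,b](S) → 6
  R → 5
  (π[g,b](S) ⋈[b=f] R) → 2

|E| = 2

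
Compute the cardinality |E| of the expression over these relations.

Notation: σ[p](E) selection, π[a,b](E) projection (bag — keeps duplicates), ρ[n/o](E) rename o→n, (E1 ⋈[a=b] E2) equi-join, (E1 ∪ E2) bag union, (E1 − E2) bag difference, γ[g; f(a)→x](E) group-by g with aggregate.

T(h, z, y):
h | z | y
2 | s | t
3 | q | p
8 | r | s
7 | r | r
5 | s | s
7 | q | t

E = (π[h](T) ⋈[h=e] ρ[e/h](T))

Row counts bottom-up:
  T → 6
  π[h](T) → 6
  T → 6
  ρ[e/h](T) → 6
  (π[h](T) ⋈[h=e] ρ[e/h](T)) → 8

|E| = 8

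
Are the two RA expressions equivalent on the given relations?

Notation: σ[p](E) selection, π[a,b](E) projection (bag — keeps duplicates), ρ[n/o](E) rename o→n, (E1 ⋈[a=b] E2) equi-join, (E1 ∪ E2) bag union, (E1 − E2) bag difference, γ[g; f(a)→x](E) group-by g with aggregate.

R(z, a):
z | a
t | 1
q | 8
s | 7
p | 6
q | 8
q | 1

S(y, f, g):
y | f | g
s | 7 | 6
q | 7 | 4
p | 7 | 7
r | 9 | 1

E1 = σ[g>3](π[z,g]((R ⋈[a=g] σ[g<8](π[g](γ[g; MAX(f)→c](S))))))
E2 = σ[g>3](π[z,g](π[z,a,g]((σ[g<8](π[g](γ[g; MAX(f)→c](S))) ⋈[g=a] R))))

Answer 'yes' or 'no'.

E1 row counts bottom-up:
  R → 6
  S → 4
  γ[g; MAX(f)→c](S) → 4
  π[g](γ[g; MAX(f)→c](S)) → 4
  σ[g<8](π[g](γ[g; MAX(f)→c](S))) → 4
  (R ⋈[a=g] σ[g<8](π[g](γ[g; MAX(f)→c](S)))) → 4
  π[z,g]((R ⋈[a=g] σ[g<8](π[g](γ[g; MAX(f)→c](S))))) → 4
  σ[g>3](π[z,g]((R ⋈[a=g] σ[g<8](π[g](γ[g; MAX(f)→c](S)))))) → 2
E2 row counts bottom-up:
  S → 4
  γ[g; MAX(f)→c](S) → 4
  π[g](γ[g; MAX(f)→c](S)) → 4
  σ[g<8](π[g](γ[g; MAX(f)→c](S))) → 4
  R → 6
  (σ[g<8](π[g](γ[g; MAX(f)→c](S))) ⋈[g=a] R) → 4
  π[z,a,g]((σ[g<8](π[g](γ[g; MAX(f)→c](S))) ⋈[g=a] R)) → 4
  π[z,g](π[z,a,g]((σ[g<8](π[g](γ[g; MAX(f)→c](S))) ⋈[g=a] R))) → 4
  σ[g>3](π[z,g](π[z,a,g]((σ[g<8](π[g](γ[g; MAX(f)→c](S))) ⋈[g=a] R)))) → 2

E1 and E2 produce the same multiset:
z | g
p | 6
s | 7

yes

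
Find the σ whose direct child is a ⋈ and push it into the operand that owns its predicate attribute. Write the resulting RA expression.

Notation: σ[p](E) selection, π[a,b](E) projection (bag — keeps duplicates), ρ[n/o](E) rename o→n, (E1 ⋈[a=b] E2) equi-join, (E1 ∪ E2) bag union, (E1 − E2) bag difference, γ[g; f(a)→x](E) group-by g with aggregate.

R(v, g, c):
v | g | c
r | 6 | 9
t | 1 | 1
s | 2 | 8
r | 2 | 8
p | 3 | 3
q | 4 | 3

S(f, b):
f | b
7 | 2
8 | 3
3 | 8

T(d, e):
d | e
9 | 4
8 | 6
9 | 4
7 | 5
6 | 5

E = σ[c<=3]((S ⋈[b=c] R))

σ filters on c, owned by the right side.
E' = (S ⋈[b=c] σ[c<=3](R))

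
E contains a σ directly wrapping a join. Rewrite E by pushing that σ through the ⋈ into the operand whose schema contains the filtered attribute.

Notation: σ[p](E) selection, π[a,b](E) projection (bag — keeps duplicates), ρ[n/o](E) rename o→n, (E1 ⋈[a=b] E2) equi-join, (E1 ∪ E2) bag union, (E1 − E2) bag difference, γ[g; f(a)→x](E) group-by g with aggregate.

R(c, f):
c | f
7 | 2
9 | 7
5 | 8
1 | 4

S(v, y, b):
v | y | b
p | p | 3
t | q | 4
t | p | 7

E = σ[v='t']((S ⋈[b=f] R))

σ filters on v, owned by the left side.
E' = (σ[v='t'](S) ⋈[b=f] R)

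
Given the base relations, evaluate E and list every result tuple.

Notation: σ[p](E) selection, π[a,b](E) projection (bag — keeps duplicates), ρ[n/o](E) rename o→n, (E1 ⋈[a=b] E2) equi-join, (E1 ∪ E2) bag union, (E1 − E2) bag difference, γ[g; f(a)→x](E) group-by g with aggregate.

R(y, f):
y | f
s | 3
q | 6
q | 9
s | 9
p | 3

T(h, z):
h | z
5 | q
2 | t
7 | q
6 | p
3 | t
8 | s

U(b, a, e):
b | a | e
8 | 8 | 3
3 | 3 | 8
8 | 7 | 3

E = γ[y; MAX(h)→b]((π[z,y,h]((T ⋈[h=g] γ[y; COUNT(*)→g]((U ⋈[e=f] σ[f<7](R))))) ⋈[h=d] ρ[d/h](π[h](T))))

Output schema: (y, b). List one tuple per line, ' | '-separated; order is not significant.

Subexpression sizes:
  T → 6
  U → 3
  R → 5
  σ[f<7](R) → 3
  (U ⋈[e=f] σ[f<7](R)) → 4
  γ[y; COUNT(*)→g]((U ⋈[e=f] σ[f<7](R))) → 2
  (T ⋈[h=g] γ[y; COUNT(*)→g]((U ⋈[e=f] σ[f<7](R)))) → 2
  π[z,y,h]((T ⋈[h=g] γ[y; COUNT(*)→g]((U ⋈[e=f] σ[f<7](R))))) → 2
  T → 6
  π[h](T) → 6
  ρ[d/h](π[h](T)) → 6
  (π[z,y,h]((T ⋈[h=g] γ[y; COUNT(*)→g]((U ⋈[e=f] σ[f<7](R))))) ⋈[h=d] ρ[d/h](π[h](T))) → 2
  γ[y; MAX(h)→b]((π[z,y,h]((T ⋈[h=g] γ[y; COUNT(*)→g]((U ⋈[e=f] σ[f<7](R))))) ⋈[h=d] ρ[d/h](π[h](T)))) → 2

== RESULT ==
y | b
p | 2
s | 2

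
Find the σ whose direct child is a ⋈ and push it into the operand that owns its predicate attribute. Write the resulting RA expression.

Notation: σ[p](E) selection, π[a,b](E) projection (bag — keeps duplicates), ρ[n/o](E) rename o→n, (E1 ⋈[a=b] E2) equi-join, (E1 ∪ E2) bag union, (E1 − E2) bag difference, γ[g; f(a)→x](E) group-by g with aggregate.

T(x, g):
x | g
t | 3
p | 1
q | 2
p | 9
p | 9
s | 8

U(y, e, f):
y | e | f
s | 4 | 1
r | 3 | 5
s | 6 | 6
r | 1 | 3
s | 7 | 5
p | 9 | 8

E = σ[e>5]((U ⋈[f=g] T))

σ filters on e, owned by the left side.
E' = (σ[e>5](U) ⋈[f=g] T)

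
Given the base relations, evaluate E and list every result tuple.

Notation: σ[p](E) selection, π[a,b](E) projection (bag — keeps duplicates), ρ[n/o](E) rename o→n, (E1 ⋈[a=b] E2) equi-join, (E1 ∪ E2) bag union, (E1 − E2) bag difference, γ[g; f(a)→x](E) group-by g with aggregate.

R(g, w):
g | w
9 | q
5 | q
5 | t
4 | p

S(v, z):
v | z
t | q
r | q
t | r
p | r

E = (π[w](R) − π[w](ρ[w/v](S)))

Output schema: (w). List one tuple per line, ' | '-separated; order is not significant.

Row counts bottom-up:
  R → 4
  π[w](R) → 4
  S → 4
  ρ[w/v](S) → 4
  π[w](ρ[w/v](S)) → 4
  (π[w](R) − π[w](ρ[w/v](S))) → 2

== RESULT ==
w
q
q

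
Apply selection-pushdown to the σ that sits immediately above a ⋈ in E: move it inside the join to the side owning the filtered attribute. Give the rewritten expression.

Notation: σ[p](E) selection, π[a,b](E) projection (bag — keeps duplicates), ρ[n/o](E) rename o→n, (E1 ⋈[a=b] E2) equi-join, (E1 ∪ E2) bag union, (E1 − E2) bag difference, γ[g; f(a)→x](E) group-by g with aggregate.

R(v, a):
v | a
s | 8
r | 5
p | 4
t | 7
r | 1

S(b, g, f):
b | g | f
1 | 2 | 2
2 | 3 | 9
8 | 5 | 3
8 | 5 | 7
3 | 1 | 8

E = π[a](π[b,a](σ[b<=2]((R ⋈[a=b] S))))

σ filters on b, owned by the right side.
E' = π[a](π[b,a]((R ⋈[a=b] σ[b<=2](S))))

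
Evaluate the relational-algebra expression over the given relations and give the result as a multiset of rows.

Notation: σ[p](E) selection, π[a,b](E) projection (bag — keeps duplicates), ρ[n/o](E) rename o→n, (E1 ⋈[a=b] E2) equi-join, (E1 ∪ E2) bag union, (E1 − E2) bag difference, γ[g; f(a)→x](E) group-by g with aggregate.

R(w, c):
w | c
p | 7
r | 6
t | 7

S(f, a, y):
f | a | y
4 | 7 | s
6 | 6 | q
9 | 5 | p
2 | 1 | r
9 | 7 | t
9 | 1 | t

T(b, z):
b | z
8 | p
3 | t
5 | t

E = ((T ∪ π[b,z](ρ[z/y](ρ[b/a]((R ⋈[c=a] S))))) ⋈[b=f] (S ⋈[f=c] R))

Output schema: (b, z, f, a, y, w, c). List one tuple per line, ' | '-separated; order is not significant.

Stepwise |·|:
  T → 3
  R → 3
  S → 6
  (R ⋈[c=a] S) → 5
  ρ[b/a]((R ⋈[c=a] S)) → 5
  ρ[z/y](ρ[b/a]((R ⋈[c=a] S))) → 5
  π[b,z](ρ[z/y](ρ[b/a]((R ⋈[c=a] S)))) → 5
  (T ∪ π[b,z](ρ[z/y](ρ[b/a]((R ⋈[c=a] S))))) → 8
  S → 6
  R → 3
  (S ⋈[f=c] R) → 1
  ((T ∪ π[b,z](ρ[z/y](ρ[b/a]((R ⋈[c=a] S))))) ⋈[b=f] (S ⋈[f=c] R)) → 1

== RESULT ==
b | z | f | a | y | w | c
6 | q | 6 | 6 | q | r | 6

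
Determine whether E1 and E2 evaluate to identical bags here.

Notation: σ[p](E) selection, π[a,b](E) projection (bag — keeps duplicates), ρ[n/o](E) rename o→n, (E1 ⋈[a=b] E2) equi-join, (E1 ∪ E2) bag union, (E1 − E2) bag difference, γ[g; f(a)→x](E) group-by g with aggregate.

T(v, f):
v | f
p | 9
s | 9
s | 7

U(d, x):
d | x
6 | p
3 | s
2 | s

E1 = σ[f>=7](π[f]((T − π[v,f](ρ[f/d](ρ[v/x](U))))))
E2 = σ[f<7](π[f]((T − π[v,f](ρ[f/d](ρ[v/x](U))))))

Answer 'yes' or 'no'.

E1 row counts bottom-up:
  T → 3
  U → 3
  ρ[v/x](U) → 3
  ρ[f/d](ρ[v/x](U)) → 3
  π[v,f](ρ[f/d](ρ[v/x](U))) → 3
  (T − π[v,f](ρ[f/d](ρ[v/x](U)))) → 3
  π[f]((T − π[v,f](ρ[f/d](ρ[v/x](U))))) → 3
  σ[f>=7](π[f]((T − π[v,f](ρ[f/d](ρ[v/x](U)))))) → 3
E2 row counts bottom-up:
  T → 3
  U → 3
  ρ[v/x](U) → 3
  ρ[f/d](ρ[v/x](U)) → 3
  π[v,f](ρ[f/d](ρ[v/x](U))) → 3
  (T − π[v,f](ρ[f/d](ρ[v/x](U)))) → 3
  π[f]((T − π[v,f](ρ[f/d](ρ[v/x](U))))) → 3
  σ[f<7](π[f]((T − π[v,f](ρ[f/d](ρ[v/x](U)))))) → 0

E1 result:
f
7
9
9
E2 result:
f
(0 rows)
Witness: (7,) appears 1× in E1 but 0× in E2.

no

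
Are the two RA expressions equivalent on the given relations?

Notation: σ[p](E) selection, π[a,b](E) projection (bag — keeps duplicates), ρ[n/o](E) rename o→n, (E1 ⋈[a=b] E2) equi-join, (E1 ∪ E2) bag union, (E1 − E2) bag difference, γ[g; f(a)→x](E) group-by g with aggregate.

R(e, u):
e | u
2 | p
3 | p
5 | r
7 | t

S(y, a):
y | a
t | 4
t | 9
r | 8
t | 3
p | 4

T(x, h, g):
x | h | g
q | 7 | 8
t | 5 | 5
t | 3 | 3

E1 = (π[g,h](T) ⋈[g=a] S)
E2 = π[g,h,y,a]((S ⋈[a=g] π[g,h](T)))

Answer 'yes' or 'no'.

E1 subexpression sizes:
  T → 3
  π[g,h](T) → 3
  S → 5
  (π[g,h](T) ⋈[g=a] S) → 2
E2 subexpression sizes:
  S → 5
  T → 3
  π[g,h](T) → 3
  (S ⋈[a=g] π[g,h](T)) → 2
  π[g,h,y,a]((S ⋈[a=g] π[g,h](T))) → 2

E1 and E2 produce the same multiset:
g | h | y | a
3 | 3 | t | 3
8 | 7 | r | 8

yes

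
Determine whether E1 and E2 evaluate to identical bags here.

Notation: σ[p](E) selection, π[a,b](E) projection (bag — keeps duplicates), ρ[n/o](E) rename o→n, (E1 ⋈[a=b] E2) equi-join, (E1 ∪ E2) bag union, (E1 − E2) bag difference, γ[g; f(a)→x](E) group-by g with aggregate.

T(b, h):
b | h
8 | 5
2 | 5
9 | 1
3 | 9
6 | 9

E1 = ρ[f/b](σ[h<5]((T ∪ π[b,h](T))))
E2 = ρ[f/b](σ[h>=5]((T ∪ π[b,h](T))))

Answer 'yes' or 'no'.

E1 subexpression sizes:
  T → 5
  T → 5
  π[b,h](T) → 5
  (T ∪ π[b,h](T)) → 10
  σ[h<5]((T ∪ π[b,h](T))) → 2
  ρ[f/b](σ[h<5]((T ∪ π[b,h](T)))) → 2
E2 subexpression sizes:
  T → 5
  T → 5
  π[b,h](T) → 5
  (T ∪ π[b,h](T)) → 10
  σ[h>=5]((T ∪ π[b,h](T))) → 8
  ρ[f/b](σ[h>=5]((T ∪ π[b,h](T)))) → 8

E1 result:
f | h
9 | 1
9 | 1
E2 result:
f | h
2 | 5
2 | 5
3 | 9
3 | 9
6 | 9
6 | 9
8 | 5
8 | 5
Witness: (2, 5) appears 0× in E1 but 2× in E2.

no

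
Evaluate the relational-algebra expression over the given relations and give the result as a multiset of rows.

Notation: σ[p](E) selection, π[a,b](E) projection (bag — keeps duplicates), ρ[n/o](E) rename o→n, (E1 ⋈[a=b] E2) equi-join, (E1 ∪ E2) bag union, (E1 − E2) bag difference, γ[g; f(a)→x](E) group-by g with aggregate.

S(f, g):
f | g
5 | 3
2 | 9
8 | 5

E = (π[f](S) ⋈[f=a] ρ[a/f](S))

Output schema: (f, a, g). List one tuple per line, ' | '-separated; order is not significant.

Per-node cardinality:
  S → 3
  π[f](S) → 3
  S → 3
  ρ[a/f](S) → 3
  (π[f](S) ⋈[f=a] ρ[a/f](S)) → 3

== RESULT ==
f | a | g
2 | 2 | 9
5 | 5 | 3
8 | 8 | 5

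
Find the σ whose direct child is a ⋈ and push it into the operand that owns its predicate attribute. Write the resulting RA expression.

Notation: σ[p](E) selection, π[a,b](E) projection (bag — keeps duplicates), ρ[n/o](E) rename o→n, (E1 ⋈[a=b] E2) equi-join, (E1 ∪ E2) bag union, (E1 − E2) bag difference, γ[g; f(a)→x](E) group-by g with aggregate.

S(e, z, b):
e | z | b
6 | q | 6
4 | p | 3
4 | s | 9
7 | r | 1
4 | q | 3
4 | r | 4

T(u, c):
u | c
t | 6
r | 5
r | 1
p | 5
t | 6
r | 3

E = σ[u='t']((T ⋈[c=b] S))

σ filters on u, owned by the left side.
E' = (σ[u='t'](T) ⋈[c=b] S)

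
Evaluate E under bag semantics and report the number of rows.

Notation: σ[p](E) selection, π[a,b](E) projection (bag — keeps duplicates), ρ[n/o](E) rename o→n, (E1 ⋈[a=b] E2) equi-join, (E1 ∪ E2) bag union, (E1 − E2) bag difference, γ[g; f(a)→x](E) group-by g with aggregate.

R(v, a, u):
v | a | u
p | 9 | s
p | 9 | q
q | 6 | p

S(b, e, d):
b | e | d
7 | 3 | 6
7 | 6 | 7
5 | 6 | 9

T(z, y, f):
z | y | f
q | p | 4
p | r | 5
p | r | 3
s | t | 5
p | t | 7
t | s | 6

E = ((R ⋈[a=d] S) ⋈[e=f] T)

Row counts bottom-up:
  R → 3
  S → 3
  (R ⋈[a=d] S) → 3
  T → 6
  ((R ⋈[a=d] S) ⋈[e=f] T) → 3

|E| = 3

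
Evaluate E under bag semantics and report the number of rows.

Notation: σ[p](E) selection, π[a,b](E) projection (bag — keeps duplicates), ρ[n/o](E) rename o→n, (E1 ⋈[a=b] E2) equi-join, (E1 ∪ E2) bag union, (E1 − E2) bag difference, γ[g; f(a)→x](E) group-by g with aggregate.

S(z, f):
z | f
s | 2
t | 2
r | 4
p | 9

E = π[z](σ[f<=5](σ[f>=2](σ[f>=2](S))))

Subexpression sizes:
  S → 4
  σ[f>=2](S) → 4
  σ[f>=2](σ[f>=2](S)) → 4
  σ[f<=5](σ[f>=2](σ[f>=2](S))) → 3
  π[z](σ[f<=5](σ[f>=2](σ[f>=2](S)))) → 3

|E| = 3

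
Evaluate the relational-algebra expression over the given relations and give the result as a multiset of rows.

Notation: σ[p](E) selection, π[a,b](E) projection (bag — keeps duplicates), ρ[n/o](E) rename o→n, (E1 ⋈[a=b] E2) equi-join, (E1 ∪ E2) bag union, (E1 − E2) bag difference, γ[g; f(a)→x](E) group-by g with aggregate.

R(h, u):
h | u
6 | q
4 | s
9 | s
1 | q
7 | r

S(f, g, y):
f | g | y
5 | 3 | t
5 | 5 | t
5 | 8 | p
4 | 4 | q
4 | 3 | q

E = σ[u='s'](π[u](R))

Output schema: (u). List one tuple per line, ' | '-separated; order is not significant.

Row counts bottom-up:
  R → 5
  π[u](R) → 5
  σ[u='s'](π[u](R)) → 2

== RESULT ==
u
s
s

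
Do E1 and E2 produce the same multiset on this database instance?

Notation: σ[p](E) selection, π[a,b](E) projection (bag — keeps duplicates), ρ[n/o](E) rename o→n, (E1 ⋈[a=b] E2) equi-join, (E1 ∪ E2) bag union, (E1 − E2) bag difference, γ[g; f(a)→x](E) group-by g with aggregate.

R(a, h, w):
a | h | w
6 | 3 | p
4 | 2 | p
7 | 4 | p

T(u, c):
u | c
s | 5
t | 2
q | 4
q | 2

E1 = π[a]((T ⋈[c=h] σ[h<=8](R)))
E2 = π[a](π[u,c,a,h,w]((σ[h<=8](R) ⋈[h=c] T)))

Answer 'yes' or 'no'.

E1 subexpression sizes:
  T → 4
  R → 3
  σ[h<=8](R) → 3
  (T ⋈[c=h] σ[h<=8](R)) → 3
  π[a]((T ⋈[c=h] σ[h<=8](R))) → 3
E2 subexpression sizes:
  R → 3
  σ[h<=8](R) → 3
  T → 4
  (σ[h<=8](R) ⋈[h=c] T) → 3
  π[u,c,a,h,w]((σ[h<=8](R) ⋈[h=c] T)) → 3
  π[a](π[u,c,a,h,w]((σ[h<=8](R) ⋈[h=c] T))) → 3

E1 and E2 produce the same multiset:
a
4
4
7

yes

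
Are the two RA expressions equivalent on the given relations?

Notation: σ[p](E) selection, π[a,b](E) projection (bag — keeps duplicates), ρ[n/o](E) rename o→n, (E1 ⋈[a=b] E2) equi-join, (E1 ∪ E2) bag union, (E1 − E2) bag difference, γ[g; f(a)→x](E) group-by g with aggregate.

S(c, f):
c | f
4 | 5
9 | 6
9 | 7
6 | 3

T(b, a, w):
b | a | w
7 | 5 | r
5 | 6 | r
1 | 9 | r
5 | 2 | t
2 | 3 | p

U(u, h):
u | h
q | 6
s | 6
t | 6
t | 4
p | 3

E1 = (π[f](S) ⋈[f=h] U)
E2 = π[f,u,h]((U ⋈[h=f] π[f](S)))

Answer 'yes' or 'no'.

E1 subexpression sizes:
  S → 4
  π[f](S) → 4
  U → 5
  (π[f](S) ⋈[f=h] U) → 4
E2 subexpression sizes:
  U → 5
  S → 4
  π[f](S) → 4
  (U ⋈[h=f] π[f](S)) → 4
  π[f,u,h]((U ⋈[h=f] π[f](S))) → 4

E1 and E2 produce the same multiset:
f | u | h
3 | p | 3
6 | q | 6
6 | s | 6
6 | t | 6

yes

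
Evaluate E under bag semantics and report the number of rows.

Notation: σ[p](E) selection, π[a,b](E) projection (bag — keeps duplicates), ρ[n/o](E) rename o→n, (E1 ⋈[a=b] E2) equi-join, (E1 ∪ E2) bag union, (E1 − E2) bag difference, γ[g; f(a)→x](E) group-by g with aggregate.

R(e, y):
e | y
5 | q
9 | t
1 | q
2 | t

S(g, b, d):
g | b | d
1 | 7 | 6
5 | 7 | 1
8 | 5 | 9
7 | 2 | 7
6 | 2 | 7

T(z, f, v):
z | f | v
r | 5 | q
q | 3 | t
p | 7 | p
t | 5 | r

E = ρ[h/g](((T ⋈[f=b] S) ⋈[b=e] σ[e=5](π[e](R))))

Subexpression sizes:
  T → 4
  S → 5
  (T ⋈[f=b] S) → 4
  R → 4
  π[e](R) → 4
  σ[e=5](π[e](R)) → 1
  ((T ⋈[f=b] S) ⋈[b=e] σ[e=5](π[e](R))) → 2
  ρ[h/g](((T ⋈[f=b] S) ⋈[b=e] σ[e=5](π[e](R)))) → 2

|E| = 2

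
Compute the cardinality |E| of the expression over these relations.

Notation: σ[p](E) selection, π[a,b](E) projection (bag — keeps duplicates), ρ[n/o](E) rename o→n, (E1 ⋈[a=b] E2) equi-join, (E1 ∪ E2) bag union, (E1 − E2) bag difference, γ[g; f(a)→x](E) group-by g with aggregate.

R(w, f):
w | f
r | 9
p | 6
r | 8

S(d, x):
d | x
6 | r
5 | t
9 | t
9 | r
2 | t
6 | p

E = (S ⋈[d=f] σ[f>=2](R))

Row counts bottom-up:
  S → 6
  R → 3
  σ[f>=2](R) → 3
  (S ⋈[d=f] σ[f>=2](R)) → 4

|E| = 4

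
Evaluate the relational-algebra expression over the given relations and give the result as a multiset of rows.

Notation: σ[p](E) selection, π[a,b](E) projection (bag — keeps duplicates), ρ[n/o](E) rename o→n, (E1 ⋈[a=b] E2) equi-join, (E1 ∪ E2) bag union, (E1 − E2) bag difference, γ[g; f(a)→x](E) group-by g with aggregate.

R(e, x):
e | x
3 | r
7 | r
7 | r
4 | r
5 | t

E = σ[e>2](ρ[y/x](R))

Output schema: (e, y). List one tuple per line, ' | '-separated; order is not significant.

Subexpression sizes:
  R → 5
  ρ[y/x](R) → 5
  σ[e>2](ρ[y/x](R)) → 5

== RESULT ==
e | y
3 | r
4 | r
5 | t
7 | r
7 | r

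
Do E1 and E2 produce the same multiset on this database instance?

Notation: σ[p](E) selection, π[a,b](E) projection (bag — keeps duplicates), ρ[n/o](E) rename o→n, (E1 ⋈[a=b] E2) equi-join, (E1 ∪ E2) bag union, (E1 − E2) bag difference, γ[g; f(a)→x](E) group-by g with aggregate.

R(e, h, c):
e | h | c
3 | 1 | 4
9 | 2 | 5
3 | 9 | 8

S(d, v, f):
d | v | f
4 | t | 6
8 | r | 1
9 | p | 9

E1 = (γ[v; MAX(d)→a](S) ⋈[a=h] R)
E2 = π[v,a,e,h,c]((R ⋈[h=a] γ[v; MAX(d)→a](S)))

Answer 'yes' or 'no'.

E1 subexpression sizes:
  S → 3
  γ[v; MAX(d)→a](S) → 3
  R → 3
  (γ[v; MAX(d)→a](S) ⋈[a=h] R) → 1
E2 subexpression sizes:
  R → 3
  S → 3
  γ[v; MAX(d)→a](S) → 3
  (R ⋈[h=a] γ[v; MAX(d)→a](S)) → 1
  π[v,a,e,h,c]((R ⋈[h=a] γ[v; MAX(d)→a](S))) → 1

E1 and E2 produce the same multiset:
v | a | e | h | c
p | 9 | 3 | 9 | 8

yes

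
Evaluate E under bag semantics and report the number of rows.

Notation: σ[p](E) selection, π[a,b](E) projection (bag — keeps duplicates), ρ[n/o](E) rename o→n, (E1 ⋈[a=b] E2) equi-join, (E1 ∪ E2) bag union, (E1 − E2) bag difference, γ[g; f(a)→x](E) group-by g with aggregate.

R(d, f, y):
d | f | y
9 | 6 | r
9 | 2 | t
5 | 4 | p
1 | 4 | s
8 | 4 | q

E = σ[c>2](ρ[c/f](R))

Subexpression sizes:
  R → 5
  ρ[c/f](R) → 5
  σ[c>2](ρ[c/f](R)) → 4

|E| = 4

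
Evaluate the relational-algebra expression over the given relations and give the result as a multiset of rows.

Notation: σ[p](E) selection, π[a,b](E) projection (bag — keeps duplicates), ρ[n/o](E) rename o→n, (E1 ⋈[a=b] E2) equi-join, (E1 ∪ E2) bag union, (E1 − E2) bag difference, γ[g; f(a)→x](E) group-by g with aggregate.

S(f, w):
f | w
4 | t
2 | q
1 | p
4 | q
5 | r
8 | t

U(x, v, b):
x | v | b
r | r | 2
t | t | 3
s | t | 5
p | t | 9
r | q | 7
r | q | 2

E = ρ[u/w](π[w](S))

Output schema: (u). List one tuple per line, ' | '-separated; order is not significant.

Stepwise |·|:
  S → 6
  π[w](S) → 6
  ρ[u/w](π[w](S)) → 6

== RESULT ==
u
p
q
q
r
t
t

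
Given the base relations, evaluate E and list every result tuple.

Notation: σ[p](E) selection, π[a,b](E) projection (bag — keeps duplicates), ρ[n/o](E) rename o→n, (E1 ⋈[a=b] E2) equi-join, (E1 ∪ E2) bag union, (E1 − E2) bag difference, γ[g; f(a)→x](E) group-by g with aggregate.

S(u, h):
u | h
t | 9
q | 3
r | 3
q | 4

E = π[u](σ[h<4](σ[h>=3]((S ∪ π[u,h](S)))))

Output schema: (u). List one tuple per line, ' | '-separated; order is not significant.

Per-node cardinality:
  S → 4
  S → 4
  π[u,h](S) → 4
  (S ∪ π[u,h](S)) → 8
  σ[h>=3]((S ∪ π[u,h](S))) → 8
  σ[h<4](σ[h>=3]((S ∪ π[u,h](S)))) → 4
  π[u](σ[h<4](σ[h>=3]((S ∪ π[u,h](S))))) → 4

== RESULT ==
u
q
q
r
r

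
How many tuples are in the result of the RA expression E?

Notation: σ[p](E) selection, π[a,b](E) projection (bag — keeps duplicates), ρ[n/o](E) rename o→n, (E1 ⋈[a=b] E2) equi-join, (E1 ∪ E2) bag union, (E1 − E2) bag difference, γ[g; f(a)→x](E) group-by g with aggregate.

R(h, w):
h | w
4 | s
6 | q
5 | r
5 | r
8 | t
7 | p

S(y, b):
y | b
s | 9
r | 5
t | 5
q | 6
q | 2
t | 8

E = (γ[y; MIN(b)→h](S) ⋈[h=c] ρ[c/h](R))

Row counts bottom-up:
  S → 6
  γ[y; MIN(b)→h](S) → 4
  R → 6
  ρ[c/h](R) → 6
  (γ[y; MIN(b)→h](S) ⋈[h=c] ρ[c/h](R)) → 4

|E| = 4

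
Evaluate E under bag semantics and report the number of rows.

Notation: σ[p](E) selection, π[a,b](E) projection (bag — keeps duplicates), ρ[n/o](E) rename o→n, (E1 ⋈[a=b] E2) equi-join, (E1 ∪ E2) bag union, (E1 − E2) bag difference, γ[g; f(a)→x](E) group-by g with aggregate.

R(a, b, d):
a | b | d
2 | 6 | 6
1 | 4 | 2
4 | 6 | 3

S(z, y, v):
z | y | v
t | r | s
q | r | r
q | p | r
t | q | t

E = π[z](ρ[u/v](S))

Row counts bottom-up:
  S → 4
  ρ[u/v](S) → 4
  π[z](ρ[u/v](S)) → 4

|E| = 4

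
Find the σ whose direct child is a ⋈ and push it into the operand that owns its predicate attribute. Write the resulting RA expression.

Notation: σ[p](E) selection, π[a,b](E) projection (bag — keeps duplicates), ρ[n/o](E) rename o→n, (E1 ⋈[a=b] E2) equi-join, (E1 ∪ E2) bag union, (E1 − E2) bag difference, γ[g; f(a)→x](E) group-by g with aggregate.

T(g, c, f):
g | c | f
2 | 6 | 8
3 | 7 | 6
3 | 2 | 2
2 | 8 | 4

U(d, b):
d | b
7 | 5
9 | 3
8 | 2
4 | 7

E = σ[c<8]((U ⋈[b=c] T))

σ filters on c, owned by the right side.
E' = (U ⋈[b=c] σ[c<8](T))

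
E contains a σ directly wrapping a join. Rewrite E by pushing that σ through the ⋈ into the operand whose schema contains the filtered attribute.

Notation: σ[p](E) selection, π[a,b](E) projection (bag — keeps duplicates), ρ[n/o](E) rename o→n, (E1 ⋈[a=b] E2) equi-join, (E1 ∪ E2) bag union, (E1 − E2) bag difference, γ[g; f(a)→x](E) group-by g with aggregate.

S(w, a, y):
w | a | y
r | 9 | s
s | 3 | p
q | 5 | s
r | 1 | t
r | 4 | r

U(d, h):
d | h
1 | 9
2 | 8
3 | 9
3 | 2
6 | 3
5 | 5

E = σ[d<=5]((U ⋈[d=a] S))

σ filters on d, owned by the left side.
E' = (σ[d<=5](U) ⋈[d=a] S)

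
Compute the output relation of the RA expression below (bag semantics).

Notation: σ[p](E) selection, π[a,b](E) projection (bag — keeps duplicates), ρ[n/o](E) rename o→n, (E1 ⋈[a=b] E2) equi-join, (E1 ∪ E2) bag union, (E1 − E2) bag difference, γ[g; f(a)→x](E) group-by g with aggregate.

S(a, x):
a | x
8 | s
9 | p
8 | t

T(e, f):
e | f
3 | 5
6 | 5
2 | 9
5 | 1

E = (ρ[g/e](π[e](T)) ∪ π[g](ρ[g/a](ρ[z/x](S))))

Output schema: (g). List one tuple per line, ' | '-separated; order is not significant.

Subexpression sizes:
  T → 4
  π[e](T) → 4
  ρ[g/e](π[e](T)) → 4
  S → 3
  ρ[z/x](S) → 3
  ρ[g/a](ρ[z/x](S)) → 3
  π[g](ρ[g/a](ρ[z/x](S))) → 3
  (ρ[g/e](π[e](T)) ∪ π[g](ρ[g/a](ρ[z/x](S)))) → 7

== RESULT ==
g
2
3
5
6
8
8
9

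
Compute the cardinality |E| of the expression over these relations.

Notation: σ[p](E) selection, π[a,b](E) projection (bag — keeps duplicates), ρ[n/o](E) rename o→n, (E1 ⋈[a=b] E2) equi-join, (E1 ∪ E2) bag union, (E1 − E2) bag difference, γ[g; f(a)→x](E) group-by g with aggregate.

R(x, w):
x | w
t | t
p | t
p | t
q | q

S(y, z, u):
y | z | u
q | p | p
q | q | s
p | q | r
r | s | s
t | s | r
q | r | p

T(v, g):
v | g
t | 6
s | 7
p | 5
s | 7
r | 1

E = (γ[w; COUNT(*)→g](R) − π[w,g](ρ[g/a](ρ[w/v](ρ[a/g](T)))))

Subexpression sizes:
  R → 4
  γ[w; COUNT(*)→g](R) → 2
  T → 5
  ρ[a/g](T) → 5
  ρ[w/v](ρ[a/g](T)) → 5
  ρ[g/a](ρ[w/v](ρ[a/g](T))) → 5
  π[w,g](ρ[g/a](ρ[w/v](ρ[a/g](T)))) → 5
  (γ[w; COUNT(*)→g](R) − π[w,g](ρ[g/a](ρ[w/v](ρ[a/g](T))))) → 2

|E| = 2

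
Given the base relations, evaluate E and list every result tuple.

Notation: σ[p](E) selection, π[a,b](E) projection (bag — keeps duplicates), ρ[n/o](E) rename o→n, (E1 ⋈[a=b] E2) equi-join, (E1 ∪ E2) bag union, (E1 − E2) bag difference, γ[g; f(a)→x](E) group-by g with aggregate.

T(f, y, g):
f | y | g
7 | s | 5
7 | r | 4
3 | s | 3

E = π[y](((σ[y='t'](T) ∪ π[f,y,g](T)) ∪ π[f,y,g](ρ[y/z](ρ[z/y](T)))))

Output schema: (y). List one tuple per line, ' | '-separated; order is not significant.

Row counts bottom-up:
  T → 3
  σ[y='t'](T) → 0
  T → 3
  π[f,y,g](T) → 3
  (σ[y='t'](T) ∪ π[f,y,g](T)) → 3
  T → 3
  ρ[z/y](T) → 3
  ρ[y/z](ρ[z/y](T)) → 3
  π[f,y,g](ρ[y/z](ρ[z/y](T))) → 3
  ((σ[y='t'](T) ∪ π[f,y,g](T)) ∪ π[f,y,g](ρ[y/z](ρ[z/y](T)))) → 6
  π[y](((σ[y='t'](T) ∪ π[f,y,g](T)) ∪ π[f,y,g](ρ[y/z](ρ[z/y](T))))) → 6

== RESULT ==
y
r
r
s
s
s
s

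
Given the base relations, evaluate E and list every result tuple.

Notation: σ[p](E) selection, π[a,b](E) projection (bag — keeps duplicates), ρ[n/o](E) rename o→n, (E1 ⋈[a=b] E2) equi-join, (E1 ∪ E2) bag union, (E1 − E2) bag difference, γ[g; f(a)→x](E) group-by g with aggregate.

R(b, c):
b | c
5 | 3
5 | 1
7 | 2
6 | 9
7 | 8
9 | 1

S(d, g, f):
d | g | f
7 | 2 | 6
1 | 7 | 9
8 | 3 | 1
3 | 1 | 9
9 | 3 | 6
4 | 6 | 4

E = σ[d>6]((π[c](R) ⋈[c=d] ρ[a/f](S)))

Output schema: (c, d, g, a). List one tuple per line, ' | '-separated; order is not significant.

Stepwise |·|:
  R → 6
  π[c](R) → 6
  S → 6
  ρ[a/f](S) → 6
  (π[c](R) ⋈[c=d] ρ[a/f](S)) → 5
  σ[d>6]((π[c](R) ⋈[c=d] ρ[a/f](S))) → 2

== RESULT ==
c | d | g | a
8 | 8 | 3 | 1
9 | 9 | 3 | 6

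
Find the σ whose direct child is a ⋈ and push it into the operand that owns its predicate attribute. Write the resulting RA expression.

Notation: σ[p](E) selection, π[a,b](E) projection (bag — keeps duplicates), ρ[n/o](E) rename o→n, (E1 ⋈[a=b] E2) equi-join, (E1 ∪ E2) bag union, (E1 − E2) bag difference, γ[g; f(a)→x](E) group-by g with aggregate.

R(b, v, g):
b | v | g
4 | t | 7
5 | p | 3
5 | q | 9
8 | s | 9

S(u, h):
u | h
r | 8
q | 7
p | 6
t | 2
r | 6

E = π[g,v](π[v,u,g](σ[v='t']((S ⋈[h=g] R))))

σ filters on v, owned by the right side.
E' = π[g,v](π[v,u,g]((S ⋈[h=g] σ[v='t'](R))))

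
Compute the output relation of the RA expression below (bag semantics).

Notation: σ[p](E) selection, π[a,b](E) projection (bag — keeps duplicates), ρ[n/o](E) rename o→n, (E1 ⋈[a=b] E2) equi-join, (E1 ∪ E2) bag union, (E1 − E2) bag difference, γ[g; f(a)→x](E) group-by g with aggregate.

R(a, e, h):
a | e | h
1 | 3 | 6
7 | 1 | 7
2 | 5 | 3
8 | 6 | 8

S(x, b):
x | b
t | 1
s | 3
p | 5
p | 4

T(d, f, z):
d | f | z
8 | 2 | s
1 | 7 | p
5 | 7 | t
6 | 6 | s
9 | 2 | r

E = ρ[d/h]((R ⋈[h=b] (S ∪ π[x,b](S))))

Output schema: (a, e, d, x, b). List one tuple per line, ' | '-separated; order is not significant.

Subexpression sizes:
  R → 4
  S → 4
  S → 4
  π[x,b](S) → 4
  (S ∪ π[x,b](S)) → 8
  (R ⋈[h=b] (S ∪ π[x,b](S))) → 2
  ρ[d/h]((R ⋈[h=b] (S ∪ π[x,b](S)))) → 2

== RESULT ==
a | e | d | x | b
2 | 5 | 3 | s | 3
2 | 5 | 3 | s | 3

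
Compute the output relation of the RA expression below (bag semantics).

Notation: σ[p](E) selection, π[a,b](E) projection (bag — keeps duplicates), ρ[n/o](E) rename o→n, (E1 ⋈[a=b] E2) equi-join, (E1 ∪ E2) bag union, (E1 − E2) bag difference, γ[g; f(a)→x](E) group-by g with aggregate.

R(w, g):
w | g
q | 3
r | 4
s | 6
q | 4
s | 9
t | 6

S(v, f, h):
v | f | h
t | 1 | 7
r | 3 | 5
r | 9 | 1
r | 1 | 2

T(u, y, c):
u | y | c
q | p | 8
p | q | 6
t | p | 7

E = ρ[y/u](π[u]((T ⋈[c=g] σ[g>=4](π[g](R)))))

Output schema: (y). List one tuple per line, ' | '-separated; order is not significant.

Subexpression sizes:
  T → 3
  R → 6
  π[g](R) → 6
  σ[g>=4](π[g](R)) → 5
  (T ⋈[c=g] σ[g>=4](π[g](R))) → 2
  π[u]((T ⋈[c=g] σ[g>=4](π[g](R)))) → 2
  ρ[y/u](π[u]((T ⋈[c=g] σ[g>=4](π[g](R))))) → 2

== RESULT ==
y
p
p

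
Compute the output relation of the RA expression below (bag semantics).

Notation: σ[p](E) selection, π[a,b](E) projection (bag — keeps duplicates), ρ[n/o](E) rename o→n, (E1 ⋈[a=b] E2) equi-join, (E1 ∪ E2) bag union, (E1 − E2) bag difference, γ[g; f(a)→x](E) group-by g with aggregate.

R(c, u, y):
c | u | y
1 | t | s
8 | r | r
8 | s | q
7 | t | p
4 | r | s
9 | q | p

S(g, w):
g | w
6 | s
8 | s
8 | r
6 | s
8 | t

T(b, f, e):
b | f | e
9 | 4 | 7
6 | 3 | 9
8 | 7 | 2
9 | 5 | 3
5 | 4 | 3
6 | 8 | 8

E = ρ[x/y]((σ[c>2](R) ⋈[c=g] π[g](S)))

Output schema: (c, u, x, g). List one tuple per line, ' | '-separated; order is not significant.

Subexpression sizes:
  R → 6
  σ[c>2](R) → 5
  S → 5
  π[g](S) → 5
  (σ[c>2](R) ⋈[c=g] π[g](S)) → 6
  ρ[x/y]((σ[c>2](R) ⋈[c=g] π[g](S))) → 6

== RESULT ==
c | u | x | g
8 | r | r | 8
8 | r | r | 8
8 | r | r | 8
8 | s | q | 8
8 | s | q | 8
8 | s | q | 8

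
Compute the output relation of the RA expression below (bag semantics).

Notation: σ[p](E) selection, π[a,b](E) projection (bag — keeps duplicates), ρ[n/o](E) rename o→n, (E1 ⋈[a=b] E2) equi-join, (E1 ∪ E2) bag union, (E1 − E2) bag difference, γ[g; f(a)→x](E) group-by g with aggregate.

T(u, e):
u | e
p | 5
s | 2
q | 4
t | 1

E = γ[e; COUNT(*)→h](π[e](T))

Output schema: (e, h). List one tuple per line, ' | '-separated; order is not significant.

Stepwise |·|:
  T → 4
  π[e](T) → 4
  γ[e; COUNT(*)→h](π[e](T)) → 4

== RESULT ==
e | h
1 | 1
2 | 1
4 | 1
5 | 1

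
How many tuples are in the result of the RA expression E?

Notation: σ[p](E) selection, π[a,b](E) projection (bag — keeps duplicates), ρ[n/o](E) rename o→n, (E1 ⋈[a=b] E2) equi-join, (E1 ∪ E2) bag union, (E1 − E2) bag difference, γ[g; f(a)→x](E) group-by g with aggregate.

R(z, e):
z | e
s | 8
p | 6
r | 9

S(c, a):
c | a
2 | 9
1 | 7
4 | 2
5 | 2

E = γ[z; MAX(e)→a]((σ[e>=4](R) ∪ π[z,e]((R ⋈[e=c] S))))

Subexpression sizes:
  R → 3
  σ[e>=4](R) → 3
  R → 3
  S → 4
  (R ⋈[e=c] S) → 0
  π[z,e]((R ⋈[e=c] S)) → 0
  (σ[e>=4](R) ∪ π[z,e]((R ⋈[e=c] S))) → 3
  γ[z; MAX(e)→a]((σ[e>=4](R) ∪ π[z,e]((R ⋈[e=c] S)))) → 3

|E| = 3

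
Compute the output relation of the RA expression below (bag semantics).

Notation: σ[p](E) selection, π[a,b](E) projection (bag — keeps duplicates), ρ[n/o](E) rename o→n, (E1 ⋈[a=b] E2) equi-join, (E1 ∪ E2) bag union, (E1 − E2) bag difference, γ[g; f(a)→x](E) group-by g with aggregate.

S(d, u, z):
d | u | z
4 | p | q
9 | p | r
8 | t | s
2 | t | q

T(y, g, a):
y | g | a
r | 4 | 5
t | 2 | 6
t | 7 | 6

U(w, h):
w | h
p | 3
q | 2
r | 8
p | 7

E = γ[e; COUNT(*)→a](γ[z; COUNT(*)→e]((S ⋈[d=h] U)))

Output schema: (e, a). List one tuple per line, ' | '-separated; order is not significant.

Row counts bottom-up:
  S → 4
  U → 4
  (S ⋈[d=h] U) → 2
  γ[z; COUNT(*)→e]((S ⋈[d=h] U)) → 2
  γ[e; COUNT(*)→a](γ[z; COUNT(*)→e]((S ⋈[d=h] U))) → 1

== RESULT ==
e | a
1 | 2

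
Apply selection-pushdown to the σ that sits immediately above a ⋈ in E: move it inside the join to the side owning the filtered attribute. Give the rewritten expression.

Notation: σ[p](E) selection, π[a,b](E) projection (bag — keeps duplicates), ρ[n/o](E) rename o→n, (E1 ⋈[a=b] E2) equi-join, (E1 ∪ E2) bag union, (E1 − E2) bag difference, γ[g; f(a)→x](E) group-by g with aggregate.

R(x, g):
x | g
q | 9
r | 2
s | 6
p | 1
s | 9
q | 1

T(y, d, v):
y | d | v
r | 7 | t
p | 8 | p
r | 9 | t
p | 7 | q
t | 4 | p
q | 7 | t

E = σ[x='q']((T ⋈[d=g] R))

σ filters on x, owned by the right side.
E' = (T ⋈[d=g] σ[x='q'](R))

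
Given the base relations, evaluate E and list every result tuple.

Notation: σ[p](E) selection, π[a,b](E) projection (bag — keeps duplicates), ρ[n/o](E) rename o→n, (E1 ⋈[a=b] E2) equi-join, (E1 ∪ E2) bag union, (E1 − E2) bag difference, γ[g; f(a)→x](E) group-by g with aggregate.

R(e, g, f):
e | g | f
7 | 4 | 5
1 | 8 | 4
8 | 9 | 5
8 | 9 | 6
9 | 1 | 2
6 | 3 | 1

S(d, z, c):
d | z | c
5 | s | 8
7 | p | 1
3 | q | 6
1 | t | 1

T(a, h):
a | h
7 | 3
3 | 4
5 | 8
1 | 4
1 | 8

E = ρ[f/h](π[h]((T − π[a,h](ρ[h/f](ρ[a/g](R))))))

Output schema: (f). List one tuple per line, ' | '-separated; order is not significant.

Stepwise |·|:
  T → 5
  R → 6
  ρ[a/g](R) → 6
  ρ[h/f](ρ[a/g](R)) → 6
  π[a,h](ρ[h/f](ρ[a/g](R))) → 6
  (T − π[a,h](ρ[h/f](ρ[a/g](R)))) → 5
  π[h]((T − π[a,h](ρ[h/f](ρ[a/g](R))))) → 5
  ρ[f/h](π[h]((T − π[a,h](ρ[h/f](ρ[a/g](R)))))) → 5

== RESULT ==
f
3
4
4
8
8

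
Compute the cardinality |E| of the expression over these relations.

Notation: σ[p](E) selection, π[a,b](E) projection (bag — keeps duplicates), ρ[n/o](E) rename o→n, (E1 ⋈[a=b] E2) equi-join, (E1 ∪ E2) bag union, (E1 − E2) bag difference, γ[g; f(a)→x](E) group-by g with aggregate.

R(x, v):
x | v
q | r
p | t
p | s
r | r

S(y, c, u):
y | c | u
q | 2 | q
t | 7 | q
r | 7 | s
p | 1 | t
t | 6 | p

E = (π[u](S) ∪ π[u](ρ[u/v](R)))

Per-node cardinality:
  S → 5
  π[u](S) → 5
  R → 4
  ρ[u/v](R) → 4
  π[u](ρ[u/v](R)) → 4
  (π[u](S) ∪ π[u](ρ[u/v](R))) → 9

|E| = 9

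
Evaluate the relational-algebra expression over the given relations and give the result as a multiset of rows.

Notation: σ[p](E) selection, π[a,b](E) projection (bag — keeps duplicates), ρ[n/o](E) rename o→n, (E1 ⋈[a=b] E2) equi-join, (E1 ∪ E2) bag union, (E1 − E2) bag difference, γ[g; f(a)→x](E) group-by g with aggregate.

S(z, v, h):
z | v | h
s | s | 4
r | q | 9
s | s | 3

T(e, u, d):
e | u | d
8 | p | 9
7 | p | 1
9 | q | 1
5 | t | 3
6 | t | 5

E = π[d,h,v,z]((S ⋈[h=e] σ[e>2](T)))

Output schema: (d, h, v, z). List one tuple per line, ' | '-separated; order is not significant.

Per-node cardinality:
  S → 3
  T → 5
  σ[e>2](T) → 5
  (S ⋈[h=e] σ[e>2](T)) → 1
  π[d,h,v,z]((S ⋈[h=e] σ[e>2](T))) → 1

== RESULT ==
d | h | v | z
1 | 9 | q | r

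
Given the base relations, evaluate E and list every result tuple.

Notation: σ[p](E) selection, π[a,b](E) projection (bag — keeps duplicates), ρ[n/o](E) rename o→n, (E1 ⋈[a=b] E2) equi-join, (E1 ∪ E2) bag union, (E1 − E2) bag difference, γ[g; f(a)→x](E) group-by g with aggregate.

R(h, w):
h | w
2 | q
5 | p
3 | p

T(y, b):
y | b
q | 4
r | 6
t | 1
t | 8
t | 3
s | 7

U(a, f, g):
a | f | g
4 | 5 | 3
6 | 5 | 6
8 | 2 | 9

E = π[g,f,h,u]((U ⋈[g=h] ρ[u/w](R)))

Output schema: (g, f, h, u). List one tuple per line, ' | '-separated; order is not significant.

Subexpression sizes:
  U → 3
  R → 3
  ρ[u/w](R) → 3
  (U ⋈[g=h] ρ[u/w](R)) → 1
  π[g,f,h,u]((U ⋈[g=h] ρ[u/w](R))) → 1

== RESULT ==
g | f | h | u
3 | 5 | 3 | p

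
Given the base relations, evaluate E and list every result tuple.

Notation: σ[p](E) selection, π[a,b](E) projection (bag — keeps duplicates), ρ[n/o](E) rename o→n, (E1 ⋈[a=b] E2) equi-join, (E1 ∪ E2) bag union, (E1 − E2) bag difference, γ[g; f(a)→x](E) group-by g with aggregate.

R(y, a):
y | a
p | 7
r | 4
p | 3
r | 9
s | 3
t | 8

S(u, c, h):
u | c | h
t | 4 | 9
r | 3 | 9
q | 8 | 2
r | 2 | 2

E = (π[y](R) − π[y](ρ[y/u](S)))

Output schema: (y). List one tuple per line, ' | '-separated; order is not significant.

Subexpression sizes:
  R → 6
  π[y](R) → 6
  S → 4
  ρ[y/u](S) → 4
  π[y](ρ[y/u](S)) → 4
  (π[y](R) − π[y](ρ[y/u](S))) → 3

== RESULT ==
y
p
p
s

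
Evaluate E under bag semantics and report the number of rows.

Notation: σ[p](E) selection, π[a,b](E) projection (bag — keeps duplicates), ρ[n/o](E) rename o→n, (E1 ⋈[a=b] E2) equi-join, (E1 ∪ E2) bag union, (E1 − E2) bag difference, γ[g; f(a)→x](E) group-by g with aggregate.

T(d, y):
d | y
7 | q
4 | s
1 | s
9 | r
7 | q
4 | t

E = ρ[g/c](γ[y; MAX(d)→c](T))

Per-node cardinality:
  T → 6
  γ[y; MAX(d)→c](T) → 4
  ρ[g/c](γ[y; MAX(d)→c](T)) → 4

|E| = 4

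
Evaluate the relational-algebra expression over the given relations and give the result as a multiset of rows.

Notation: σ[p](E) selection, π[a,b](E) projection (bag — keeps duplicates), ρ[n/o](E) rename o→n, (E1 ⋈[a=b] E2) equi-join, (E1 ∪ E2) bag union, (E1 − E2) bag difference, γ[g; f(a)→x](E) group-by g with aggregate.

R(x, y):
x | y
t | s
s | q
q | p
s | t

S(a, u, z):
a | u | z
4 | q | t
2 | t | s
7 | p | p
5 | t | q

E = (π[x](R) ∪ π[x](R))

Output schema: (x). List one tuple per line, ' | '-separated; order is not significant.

Per-node cardinality:
  R → 4
  π[x](R) → 4
  R → 4
  π[x](R) → 4
  (π[x](R) ∪ π[x](R)) → 8

== RESULT ==
x
q
q
s
s
s
s
t
t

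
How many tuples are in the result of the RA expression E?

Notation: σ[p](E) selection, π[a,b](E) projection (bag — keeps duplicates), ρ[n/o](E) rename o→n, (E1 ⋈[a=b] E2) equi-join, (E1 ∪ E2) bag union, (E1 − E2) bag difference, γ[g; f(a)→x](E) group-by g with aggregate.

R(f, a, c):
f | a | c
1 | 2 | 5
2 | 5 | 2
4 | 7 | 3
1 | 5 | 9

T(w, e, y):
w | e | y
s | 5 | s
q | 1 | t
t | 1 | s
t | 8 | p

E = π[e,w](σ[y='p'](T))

Subexpression sizes:
  T → 4
  σ[y='p'](T) → 1
  π[e,w](σ[y='p'](T)) → 1

|E| = 1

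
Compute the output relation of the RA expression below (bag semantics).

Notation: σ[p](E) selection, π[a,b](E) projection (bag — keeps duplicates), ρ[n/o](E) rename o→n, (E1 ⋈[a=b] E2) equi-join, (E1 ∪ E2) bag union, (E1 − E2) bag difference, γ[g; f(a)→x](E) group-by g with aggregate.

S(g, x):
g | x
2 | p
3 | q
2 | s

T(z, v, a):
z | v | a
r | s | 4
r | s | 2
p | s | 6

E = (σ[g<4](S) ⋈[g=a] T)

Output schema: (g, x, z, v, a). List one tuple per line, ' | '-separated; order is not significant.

Row counts bottom-up:
  S → 3
  σ[g<4](S) → 3
  T → 3
  (σ[g<4](S) ⋈[g=a] T) → 2

== RESULT ==
g | x | z | v | a
2 | p | r | s | 2
2 | s | r | s | 2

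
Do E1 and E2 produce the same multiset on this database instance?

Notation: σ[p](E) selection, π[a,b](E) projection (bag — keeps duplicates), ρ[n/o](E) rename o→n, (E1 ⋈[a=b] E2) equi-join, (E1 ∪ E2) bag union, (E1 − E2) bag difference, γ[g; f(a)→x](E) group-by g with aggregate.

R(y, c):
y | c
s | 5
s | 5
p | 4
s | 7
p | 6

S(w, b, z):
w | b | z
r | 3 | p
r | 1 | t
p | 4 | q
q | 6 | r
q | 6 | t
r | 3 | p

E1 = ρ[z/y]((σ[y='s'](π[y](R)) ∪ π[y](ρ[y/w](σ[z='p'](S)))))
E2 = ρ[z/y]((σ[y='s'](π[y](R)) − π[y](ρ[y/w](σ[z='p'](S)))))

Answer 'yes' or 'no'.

E1 stepwise |·|:
  R → 5
  π[y](R) → 5
  σ[y='s'](π[y](R)) → 3
  S → 6
  σ[z='p'](S) → 2
  ρ[y/w](σ[z='p'](S)) → 2
  π[y](ρ[y/w](σ[z='p'](S))) → 2
  (σ[y='s'](π[y](R)) ∪ π[y](ρ[y/w](σ[z='p'](S)))) → 5
  ρ[z/y]((σ[y='s'](π[y](R)) ∪ π[y](ρ[y/w](σ[z='p'](S))))) → 5
E2 stepwise |·|:
  R → 5
  π[y](R) → 5
  σ[y='s'](π[y](R)) → 3
  S → 6
  σ[z='p'](S) → 2
  ρ[y/w](σ[z='p'](S)) → 2
  π[y](ρ[y/w](σ[z='p'](S))) → 2
  (σ[y='s'](π[y](R)) − π[y](ρ[y/w](σ[z='p'](S)))) → 3
  ρ[z/y]((σ[y='s'](π[y](R)) − π[y](ρ[y/w](σ[z='p'](S))))) → 3

E1 result:
z
r
r
s
s
s
E2 result:
z
s
s
s
Witness: ('r',) appears 2× in E1 but 0× in E2.

no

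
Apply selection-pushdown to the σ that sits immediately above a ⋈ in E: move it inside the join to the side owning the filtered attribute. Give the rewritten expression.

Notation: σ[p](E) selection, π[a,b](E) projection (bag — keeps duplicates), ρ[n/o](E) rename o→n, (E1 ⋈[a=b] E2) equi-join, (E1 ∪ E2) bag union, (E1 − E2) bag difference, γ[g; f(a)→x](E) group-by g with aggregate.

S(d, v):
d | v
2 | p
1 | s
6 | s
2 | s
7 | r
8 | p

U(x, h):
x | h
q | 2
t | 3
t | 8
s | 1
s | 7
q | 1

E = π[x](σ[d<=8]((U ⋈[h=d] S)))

σ filters on d, owned by the right side.
E' = π[x]((U ⋈[h=d] σ[d<=8](S)))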